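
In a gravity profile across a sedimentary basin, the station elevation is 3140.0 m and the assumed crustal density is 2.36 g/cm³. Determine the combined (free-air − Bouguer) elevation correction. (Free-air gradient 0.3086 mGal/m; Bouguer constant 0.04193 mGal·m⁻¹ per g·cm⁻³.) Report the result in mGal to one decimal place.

Combined gradient = 0.3086 − 0.04193 × 2.36 = 0.2096452 mGal/m
Combined elevation correction = 0.2096452 × 3140.0 = 658.3 mGal

658.3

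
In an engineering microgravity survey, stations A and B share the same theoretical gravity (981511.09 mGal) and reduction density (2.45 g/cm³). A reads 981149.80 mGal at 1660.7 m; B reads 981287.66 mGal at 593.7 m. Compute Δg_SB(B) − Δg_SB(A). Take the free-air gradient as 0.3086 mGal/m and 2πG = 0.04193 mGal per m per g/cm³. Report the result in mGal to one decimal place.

-81.8

Δg_SB(A) = 981149.80 − 981511.09 + 0.3086×1660.7 − 0.04193×2.45×1660.7 = -19.40 mGal
Δg_SB(B) = 981287.66 − 981511.09 + 0.3086×593.7 − 0.04193×2.45×593.7 = -101.20 mGal
Difference = -101.20 − (-19.40) = -81.80 mGal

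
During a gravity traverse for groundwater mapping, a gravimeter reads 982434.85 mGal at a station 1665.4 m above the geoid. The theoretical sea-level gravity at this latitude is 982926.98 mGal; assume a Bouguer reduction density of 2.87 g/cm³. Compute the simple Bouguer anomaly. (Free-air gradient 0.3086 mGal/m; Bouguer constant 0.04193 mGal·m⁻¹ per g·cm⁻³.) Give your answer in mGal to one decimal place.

Free-air correction = 0.3086 × 1665.4 = 513.94 mGal
Free-air anomaly = 982434.85 − 982926.98 + (513.94) = 21.81 mGal
Bouguer slab correction = 0.04193 × 2.87 × 1665.4 = 200.41 mGal
Simple Bouguer anomaly = 21.81 − (200.41) = -178.60 mGal

-178.6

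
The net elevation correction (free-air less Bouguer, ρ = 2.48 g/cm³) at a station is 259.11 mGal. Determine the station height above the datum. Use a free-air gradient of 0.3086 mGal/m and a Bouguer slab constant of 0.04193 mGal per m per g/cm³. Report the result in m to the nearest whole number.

Combined gradient = 0.3086 − 0.04193 × 2.48 = 0.2046136 mGal/m
h = 259.11 / 0.2046136 = 1266.34 m

1266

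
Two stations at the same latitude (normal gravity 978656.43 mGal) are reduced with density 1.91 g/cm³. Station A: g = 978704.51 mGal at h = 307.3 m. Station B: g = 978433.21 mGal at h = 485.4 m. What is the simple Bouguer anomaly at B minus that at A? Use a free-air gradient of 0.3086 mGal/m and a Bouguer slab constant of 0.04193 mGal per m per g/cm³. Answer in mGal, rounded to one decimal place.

Δg_SB(A) = 978704.51 − 978656.43 + 0.3086×307.3 − 0.04193×1.91×307.3 = 118.30 mGal
Δg_SB(B) = 978433.21 − 978656.43 + 0.3086×485.4 − 0.04193×1.91×485.4 = -112.30 mGal
Difference = -112.30 − (118.30) = -230.60 mGal

-230.6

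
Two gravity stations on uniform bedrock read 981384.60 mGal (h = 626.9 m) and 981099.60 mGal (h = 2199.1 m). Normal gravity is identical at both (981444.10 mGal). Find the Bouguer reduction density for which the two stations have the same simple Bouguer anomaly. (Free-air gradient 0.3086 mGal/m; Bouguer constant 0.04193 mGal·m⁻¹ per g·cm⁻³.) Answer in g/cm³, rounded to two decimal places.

Δg_obs = 981099.60 − 981384.60 = -285.00 mGal over Δh = 2199.1 − 626.9 = 1572.2 m
Equal Bouguer anomalies ⇒ Δg_obs + (0.3086 − 0.04193ρ)·Δh = 0
0.3086 − 0.04193ρ = −Δg_obs/Δh = 0.18127
ρ = (0.3086 − 0.18127) / 0.04193 = 3.04 g/cm³

3.04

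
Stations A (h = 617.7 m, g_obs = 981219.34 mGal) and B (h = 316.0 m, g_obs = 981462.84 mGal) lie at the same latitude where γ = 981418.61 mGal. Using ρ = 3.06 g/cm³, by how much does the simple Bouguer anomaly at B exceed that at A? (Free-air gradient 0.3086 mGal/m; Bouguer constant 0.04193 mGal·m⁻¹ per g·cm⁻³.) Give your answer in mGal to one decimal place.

189.1

Δg_SB(A) = 981219.34 − 981418.61 + 0.3086×617.7 − 0.04193×3.06×617.7 = -87.90 mGal
Δg_SB(B) = 981462.84 − 981418.61 + 0.3086×316.0 − 0.04193×3.06×316.0 = 101.20 mGal
Difference = 101.20 − (-87.90) = 189.10 mGal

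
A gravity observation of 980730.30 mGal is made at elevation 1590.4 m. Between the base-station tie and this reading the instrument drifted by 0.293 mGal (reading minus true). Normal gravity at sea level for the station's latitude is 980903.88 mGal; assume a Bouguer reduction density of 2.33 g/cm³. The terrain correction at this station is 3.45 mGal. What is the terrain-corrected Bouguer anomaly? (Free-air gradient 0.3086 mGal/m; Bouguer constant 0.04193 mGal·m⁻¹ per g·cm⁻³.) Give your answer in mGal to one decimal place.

165.0

Drift-corrected reading = 980730.30 − (0.293) = 980730.007 mGal
Free-air correction = 0.3086 × 1590.4 = 490.80 mGal
Free-air anomaly = 980730.007 − 980903.88 + (490.80) = 316.927 mGal
Bouguer slab correction = 0.04193 × 2.33 × 1590.4 = 155.38 mGal
Simple Bouguer anomaly = 316.927 − (155.38) = 161.547 mGal
Complete Bouguer anomaly = 161.547 + 3.45 = 164.997 mGal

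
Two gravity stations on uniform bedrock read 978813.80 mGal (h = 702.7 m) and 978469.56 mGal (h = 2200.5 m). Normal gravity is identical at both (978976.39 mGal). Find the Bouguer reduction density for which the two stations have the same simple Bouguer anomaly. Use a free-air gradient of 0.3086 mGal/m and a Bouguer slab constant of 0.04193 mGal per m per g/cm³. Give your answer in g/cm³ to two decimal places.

1.88

Δg_obs = 978469.56 − 978813.80 = -344.24 mGal over Δh = 2200.5 − 702.7 = 1497.8 m
Equal Bouguer anomalies ⇒ Δg_obs + (0.3086 − 0.04193ρ)·Δh = 0
0.3086 − 0.04193ρ = −Δg_obs/Δh = 0.22983
ρ = (0.3086 − 0.22983) / 0.04193 = 1.88 g/cm³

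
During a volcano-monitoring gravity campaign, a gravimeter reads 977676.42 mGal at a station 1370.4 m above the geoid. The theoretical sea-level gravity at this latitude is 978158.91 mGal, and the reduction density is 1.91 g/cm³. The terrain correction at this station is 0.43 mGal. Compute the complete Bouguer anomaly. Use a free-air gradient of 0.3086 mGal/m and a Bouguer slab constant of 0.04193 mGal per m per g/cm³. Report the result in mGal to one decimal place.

-168.9

Free-air correction = 0.3086 × 1370.4 = 422.91 mGal
Free-air anomaly = 977676.42 − 978158.91 + (422.91) = -59.58 mGal
Bouguer slab correction = 0.04193 × 1.91 × 1370.4 = 109.75 mGal
Simple Bouguer anomaly = -59.58 − (109.75) = -169.33 mGal
Complete Bouguer anomaly = -169.33 + 0.43 = -168.90 mGal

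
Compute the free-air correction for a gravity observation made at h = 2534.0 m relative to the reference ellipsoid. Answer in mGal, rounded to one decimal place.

782.0

Free-air correction = 0.3086 × 2534.0 = 782.0 mGal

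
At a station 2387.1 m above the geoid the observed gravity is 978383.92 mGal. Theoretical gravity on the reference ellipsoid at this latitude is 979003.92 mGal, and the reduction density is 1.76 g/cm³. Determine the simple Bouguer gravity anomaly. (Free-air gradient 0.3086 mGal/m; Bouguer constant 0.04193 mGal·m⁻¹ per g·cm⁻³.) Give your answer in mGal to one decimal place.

-59.5

Free-air correction = 0.3086 × 2387.1 = 736.66 mGal
Free-air anomaly = 978383.92 − 979003.92 + (736.66) = 116.66 mGal
Bouguer slab correction = 0.04193 × 1.76 × 2387.1 = 176.16 mGal
Simple Bouguer anomaly = 116.66 − (176.16) = -59.50 mGal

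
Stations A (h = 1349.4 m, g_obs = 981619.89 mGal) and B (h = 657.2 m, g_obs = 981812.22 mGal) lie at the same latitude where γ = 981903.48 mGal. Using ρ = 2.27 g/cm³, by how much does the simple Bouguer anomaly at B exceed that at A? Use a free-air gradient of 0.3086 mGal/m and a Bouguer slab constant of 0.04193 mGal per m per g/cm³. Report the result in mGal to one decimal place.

Δg_SB(A) = 981619.89 − 981903.48 + 0.3086×1349.4 − 0.04193×2.27×1349.4 = 4.40 mGal
Δg_SB(B) = 981812.22 − 981903.48 + 0.3086×657.2 − 0.04193×2.27×657.2 = 49.00 mGal
Difference = 49.00 − (4.40) = 44.60 mGal

44.6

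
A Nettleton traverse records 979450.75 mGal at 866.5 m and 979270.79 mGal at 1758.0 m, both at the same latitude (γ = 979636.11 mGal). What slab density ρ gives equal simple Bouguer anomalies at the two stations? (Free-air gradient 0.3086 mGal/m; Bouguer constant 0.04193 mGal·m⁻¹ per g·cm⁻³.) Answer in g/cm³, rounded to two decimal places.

2.55

Δg_obs = 979270.79 − 979450.75 = -179.96 mGal over Δh = 1758.0 − 866.5 = 891.5 m
Equal Bouguer anomalies ⇒ Δg_obs + (0.3086 − 0.04193ρ)·Δh = 0
0.3086 − 0.04193ρ = −Δg_obs/Δh = 0.20186
ρ = (0.3086 − 0.20186) / 0.04193 = 2.55 g/cm³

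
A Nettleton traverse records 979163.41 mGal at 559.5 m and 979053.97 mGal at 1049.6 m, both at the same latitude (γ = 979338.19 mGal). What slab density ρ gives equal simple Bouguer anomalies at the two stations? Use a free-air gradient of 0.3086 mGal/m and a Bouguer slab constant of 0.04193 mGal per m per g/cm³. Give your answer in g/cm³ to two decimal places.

Δg_obs = 979053.97 − 979163.41 = -109.44 mGal over Δh = 1049.6 − 559.5 = 490.1 m
Equal Bouguer anomalies ⇒ Δg_obs + (0.3086 − 0.04193ρ)·Δh = 0
0.3086 − 0.04193ρ = −Δg_obs/Δh = 0.22330
ρ = (0.3086 − 0.22330) / 0.04193 = 2.03 g/cm³

2.03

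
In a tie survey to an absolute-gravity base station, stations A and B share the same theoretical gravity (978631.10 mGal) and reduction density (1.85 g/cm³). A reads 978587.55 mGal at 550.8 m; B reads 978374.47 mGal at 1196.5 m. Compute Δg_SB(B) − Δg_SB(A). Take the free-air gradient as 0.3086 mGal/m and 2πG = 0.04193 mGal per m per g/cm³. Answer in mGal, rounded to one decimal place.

Δg_SB(A) = 978587.55 − 978631.10 + 0.3086×550.8 − 0.04193×1.85×550.8 = 83.70 mGal
Δg_SB(B) = 978374.47 − 978631.10 + 0.3086×1196.5 − 0.04193×1.85×1196.5 = 19.80 mGal
Difference = 19.80 − (83.70) = -63.90 mGal

-63.9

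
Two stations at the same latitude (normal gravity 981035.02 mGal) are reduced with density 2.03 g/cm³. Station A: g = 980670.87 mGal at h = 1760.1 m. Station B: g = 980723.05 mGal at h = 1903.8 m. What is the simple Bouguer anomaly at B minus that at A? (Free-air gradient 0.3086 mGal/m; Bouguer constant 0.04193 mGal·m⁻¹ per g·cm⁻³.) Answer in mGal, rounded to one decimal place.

Δg_SB(A) = 980670.87 − 981035.02 + 0.3086×1760.1 − 0.04193×2.03×1760.1 = 29.20 mGal
Δg_SB(B) = 980723.05 − 981035.02 + 0.3086×1903.8 − 0.04193×2.03×1903.8 = 113.50 mGal
Difference = 113.50 − (29.20) = 84.30 mGal

84.3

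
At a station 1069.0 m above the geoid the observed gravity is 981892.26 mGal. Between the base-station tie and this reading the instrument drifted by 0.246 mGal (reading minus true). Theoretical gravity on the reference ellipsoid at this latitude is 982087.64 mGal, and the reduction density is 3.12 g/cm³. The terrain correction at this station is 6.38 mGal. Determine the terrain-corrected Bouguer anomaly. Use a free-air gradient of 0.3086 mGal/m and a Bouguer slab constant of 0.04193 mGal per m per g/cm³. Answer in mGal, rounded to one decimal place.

0.8

Drift-corrected reading = 981892.26 − (0.246) = 981892.014 mGal
Free-air correction = 0.3086 × 1069.0 = 329.89 mGal
Free-air anomaly = 981892.014 − 982087.64 + (329.89) = 134.264 mGal
Bouguer slab correction = 0.04193 × 3.12 × 1069.0 = 139.85 mGal
Simple Bouguer anomaly = 134.264 − (139.85) = -5.586 mGal
Complete Bouguer anomaly = -5.586 + 6.38 = 0.794 mGal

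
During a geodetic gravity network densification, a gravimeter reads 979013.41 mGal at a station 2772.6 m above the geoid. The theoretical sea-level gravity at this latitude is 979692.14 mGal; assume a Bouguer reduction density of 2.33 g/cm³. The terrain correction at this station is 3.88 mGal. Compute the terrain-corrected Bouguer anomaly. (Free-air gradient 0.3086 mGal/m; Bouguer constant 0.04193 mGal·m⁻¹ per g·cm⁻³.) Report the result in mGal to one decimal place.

-90.1

Free-air correction = 0.3086 × 2772.6 = 855.62 mGal
Free-air anomaly = 979013.41 − 979692.14 + (855.62) = 176.89 mGal
Bouguer slab correction = 0.04193 × 2.33 × 2772.6 = 270.87 mGal
Simple Bouguer anomaly = 176.89 − (270.87) = -93.98 mGal
Complete Bouguer anomaly = -93.98 + 3.88 = -90.10 mGal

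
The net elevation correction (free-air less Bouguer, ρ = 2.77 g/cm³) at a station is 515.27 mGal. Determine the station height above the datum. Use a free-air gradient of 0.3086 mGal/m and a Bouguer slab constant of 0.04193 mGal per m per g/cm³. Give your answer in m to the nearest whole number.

Combined gradient = 0.3086 − 0.04193 × 2.77 = 0.1924539 mGal/m
h = 515.27 / 0.1924539 = 2677.37 m

2677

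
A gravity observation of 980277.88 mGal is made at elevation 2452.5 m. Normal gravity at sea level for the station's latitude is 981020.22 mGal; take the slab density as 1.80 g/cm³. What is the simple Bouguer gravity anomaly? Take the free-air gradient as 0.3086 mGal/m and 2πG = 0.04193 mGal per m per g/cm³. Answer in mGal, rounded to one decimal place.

-170.6

Free-air correction = 0.3086 × 2452.5 = 756.84 mGal
Free-air anomaly = 980277.88 − 981020.22 + (756.84) = 14.50 mGal
Bouguer slab correction = 0.04193 × 1.80 × 2452.5 = 185.10 mGal
Simple Bouguer anomaly = 14.50 − (185.10) = -170.60 mGal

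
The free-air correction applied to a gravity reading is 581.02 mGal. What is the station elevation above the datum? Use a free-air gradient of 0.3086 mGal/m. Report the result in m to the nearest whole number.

h = 581.02 / 0.3086 = 1882.76 m

1883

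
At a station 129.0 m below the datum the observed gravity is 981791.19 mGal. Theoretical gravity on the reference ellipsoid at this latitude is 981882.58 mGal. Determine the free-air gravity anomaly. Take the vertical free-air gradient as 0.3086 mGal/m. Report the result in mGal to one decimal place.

-131.2

Free-air correction = 0.3086 × -129.0 = -39.81 mGal
Free-air anomaly = 981791.19 − 981882.58 + (-39.81) = -131.20 mGal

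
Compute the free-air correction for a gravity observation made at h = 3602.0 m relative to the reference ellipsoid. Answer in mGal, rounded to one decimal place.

1111.6

Free-air correction = 0.3086 × 3602.0 = 1111.6 mGal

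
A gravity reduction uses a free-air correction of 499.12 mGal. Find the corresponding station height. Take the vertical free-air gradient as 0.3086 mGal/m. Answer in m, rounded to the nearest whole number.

h = 499.12 / 0.3086 = 1617.37 m

1617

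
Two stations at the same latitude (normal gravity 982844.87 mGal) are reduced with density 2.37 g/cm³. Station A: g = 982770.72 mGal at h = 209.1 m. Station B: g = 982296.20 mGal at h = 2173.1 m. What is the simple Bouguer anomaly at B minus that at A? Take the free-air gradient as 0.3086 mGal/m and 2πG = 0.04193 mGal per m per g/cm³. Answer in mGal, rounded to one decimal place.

Δg_SB(A) = 982770.72 − 982844.87 + 0.3086×209.1 − 0.04193×2.37×209.1 = -30.40 mGal
Δg_SB(B) = 982296.20 − 982844.87 + 0.3086×2173.1 − 0.04193×2.37×2173.1 = -94.00 mGal
Difference = -94.00 − (-30.40) = -63.60 mGal

-63.6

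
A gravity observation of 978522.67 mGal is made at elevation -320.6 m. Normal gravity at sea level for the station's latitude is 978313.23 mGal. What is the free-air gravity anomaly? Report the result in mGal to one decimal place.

Free-air correction = 0.3086 × -320.6 = -98.94 mGal
Free-air anomaly = 978522.67 − 978313.23 + (-98.94) = 110.50 mGal

110.5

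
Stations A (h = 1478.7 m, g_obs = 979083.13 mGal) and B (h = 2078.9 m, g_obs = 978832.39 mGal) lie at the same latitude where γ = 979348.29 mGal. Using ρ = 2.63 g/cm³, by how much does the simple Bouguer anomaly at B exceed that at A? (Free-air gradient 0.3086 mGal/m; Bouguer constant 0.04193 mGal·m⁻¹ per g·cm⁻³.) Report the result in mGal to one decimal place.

-131.7

Δg_SB(A) = 979083.13 − 979348.29 + 0.3086×1478.7 − 0.04193×2.63×1478.7 = 28.10 mGal
Δg_SB(B) = 978832.39 − 979348.29 + 0.3086×2078.9 − 0.04193×2.63×2078.9 = -103.60 mGal
Difference = -103.60 − (28.10) = -131.70 mGal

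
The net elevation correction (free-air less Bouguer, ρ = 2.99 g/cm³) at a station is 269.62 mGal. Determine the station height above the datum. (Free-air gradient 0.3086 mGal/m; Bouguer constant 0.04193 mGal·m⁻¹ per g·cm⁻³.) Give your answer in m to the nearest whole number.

Combined gradient = 0.3086 − 0.04193 × 2.99 = 0.1832293 mGal/m
h = 269.62 / 0.1832293 = 1471.49 m

1471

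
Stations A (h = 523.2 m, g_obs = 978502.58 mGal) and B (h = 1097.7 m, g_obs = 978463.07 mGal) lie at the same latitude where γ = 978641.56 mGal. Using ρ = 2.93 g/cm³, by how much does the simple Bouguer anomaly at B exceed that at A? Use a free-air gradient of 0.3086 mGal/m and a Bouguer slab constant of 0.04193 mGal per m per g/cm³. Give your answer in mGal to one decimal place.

Δg_SB(A) = 978502.58 − 978641.56 + 0.3086×523.2 − 0.04193×2.93×523.2 = -41.80 mGal
Δg_SB(B) = 978463.07 − 978641.56 + 0.3086×1097.7 − 0.04193×2.93×1097.7 = 25.40 mGal
Difference = 25.40 − (-41.80) = 67.20 mGal

67.2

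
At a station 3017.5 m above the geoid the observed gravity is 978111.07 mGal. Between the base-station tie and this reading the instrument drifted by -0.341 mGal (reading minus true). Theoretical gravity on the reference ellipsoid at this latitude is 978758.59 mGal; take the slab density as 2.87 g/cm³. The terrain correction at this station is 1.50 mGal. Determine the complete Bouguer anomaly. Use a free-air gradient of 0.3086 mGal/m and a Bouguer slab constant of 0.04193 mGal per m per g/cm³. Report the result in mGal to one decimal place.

Drift-corrected reading = 978111.07 − (-0.341) = 978111.411 mGal
Free-air correction = 0.3086 × 3017.5 = 931.20 mGal
Free-air anomaly = 978111.411 − 978758.59 + (931.20) = 284.021 mGal
Bouguer slab correction = 0.04193 × 2.87 × 3017.5 = 363.12 mGal
Simple Bouguer anomaly = 284.021 − (363.12) = -79.099 mGal
Complete Bouguer anomaly = -79.099 + 1.50 = -77.599 mGal

-77.6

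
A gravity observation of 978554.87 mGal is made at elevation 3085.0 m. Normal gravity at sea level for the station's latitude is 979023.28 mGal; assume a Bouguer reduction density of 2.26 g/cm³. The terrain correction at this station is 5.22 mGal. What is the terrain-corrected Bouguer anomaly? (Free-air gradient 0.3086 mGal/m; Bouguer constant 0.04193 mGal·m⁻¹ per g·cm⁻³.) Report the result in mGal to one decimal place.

Free-air correction = 0.3086 × 3085.0 = 952.03 mGal
Free-air anomaly = 978554.87 − 979023.28 + (952.03) = 483.62 mGal
Bouguer slab correction = 0.04193 × 2.26 × 3085.0 = 292.34 mGal
Simple Bouguer anomaly = 483.62 − (292.34) = 191.28 mGal
Complete Bouguer anomaly = 191.28 + 5.22 = 196.50 mGal

196.5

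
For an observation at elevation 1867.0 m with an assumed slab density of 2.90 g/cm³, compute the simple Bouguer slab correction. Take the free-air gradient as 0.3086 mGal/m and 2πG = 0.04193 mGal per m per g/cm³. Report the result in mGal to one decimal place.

227.0

Bouguer slab correction = 0.04193 × 2.90 × 1867.0 = 227.0 mGal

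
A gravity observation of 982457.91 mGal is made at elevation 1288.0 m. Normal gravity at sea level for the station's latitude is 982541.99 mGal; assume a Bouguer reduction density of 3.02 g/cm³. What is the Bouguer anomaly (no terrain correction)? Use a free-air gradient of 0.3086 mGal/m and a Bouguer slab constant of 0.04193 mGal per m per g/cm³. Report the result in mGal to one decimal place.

Free-air correction = 0.3086 × 1288.0 = 397.48 mGal
Free-air anomaly = 982457.91 − 982541.99 + (397.48) = 313.40 mGal
Bouguer slab correction = 0.04193 × 3.02 × 1288.0 = 163.10 mGal
Simple Bouguer anomaly = 313.40 − (163.10) = 150.30 mGal

150.3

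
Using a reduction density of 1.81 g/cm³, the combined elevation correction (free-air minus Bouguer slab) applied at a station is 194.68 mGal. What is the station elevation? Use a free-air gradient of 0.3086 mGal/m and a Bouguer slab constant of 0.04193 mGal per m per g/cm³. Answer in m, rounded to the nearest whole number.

Combined gradient = 0.3086 − 0.04193 × 1.81 = 0.2327067 mGal/m
h = 194.68 / 0.2327067 = 836.59 m

837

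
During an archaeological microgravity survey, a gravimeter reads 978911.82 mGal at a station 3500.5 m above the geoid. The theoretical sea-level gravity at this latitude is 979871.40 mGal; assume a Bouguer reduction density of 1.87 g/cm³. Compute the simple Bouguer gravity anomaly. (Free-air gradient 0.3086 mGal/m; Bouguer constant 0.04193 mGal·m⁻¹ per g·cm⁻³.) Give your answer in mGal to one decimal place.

Free-air correction = 0.3086 × 3500.5 = 1080.25 mGal
Free-air anomaly = 978911.82 − 979871.40 + (1080.25) = 120.67 mGal
Bouguer slab correction = 0.04193 × 1.87 × 3500.5 = 274.47 mGal
Simple Bouguer anomaly = 120.67 − (274.47) = -153.80 mGal

-153.8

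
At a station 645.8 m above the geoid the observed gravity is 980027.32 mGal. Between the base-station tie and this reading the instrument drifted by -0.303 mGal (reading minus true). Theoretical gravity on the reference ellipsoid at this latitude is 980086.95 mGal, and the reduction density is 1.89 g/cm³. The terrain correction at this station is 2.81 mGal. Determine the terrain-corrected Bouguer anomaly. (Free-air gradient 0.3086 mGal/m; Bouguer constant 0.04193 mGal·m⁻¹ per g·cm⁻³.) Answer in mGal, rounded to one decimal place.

Drift-corrected reading = 980027.32 − (-0.303) = 980027.623 mGal
Free-air correction = 0.3086 × 645.8 = 199.29 mGal
Free-air anomaly = 980027.623 − 980086.95 + (199.29) = 139.963 mGal
Bouguer slab correction = 0.04193 × 1.89 × 645.8 = 51.18 mGal
Simple Bouguer anomaly = 139.963 − (51.18) = 88.783 mGal
Complete Bouguer anomaly = 88.783 + 2.81 = 91.593 mGal

91.6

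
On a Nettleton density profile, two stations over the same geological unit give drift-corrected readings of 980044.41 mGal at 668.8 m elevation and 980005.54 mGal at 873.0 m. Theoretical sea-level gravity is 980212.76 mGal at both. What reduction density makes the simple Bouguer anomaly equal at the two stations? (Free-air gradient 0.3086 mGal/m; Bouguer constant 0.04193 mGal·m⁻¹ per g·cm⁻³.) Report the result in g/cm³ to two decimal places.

2.82

Δg_obs = 980005.54 − 980044.41 = -38.87 mGal over Δh = 873.0 − 668.8 = 204.2 m
Equal Bouguer anomalies ⇒ Δg_obs + (0.3086 − 0.04193ρ)·Δh = 0
0.3086 − 0.04193ρ = −Δg_obs/Δh = 0.19035
ρ = (0.3086 − 0.19035) / 0.04193 = 2.82 g/cm³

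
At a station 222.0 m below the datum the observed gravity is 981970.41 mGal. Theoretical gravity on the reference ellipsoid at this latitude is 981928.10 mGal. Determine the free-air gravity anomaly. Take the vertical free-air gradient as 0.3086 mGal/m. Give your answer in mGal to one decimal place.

Free-air correction = 0.3086 × -222.0 = -68.51 mGal
Free-air anomaly = 981970.41 − 981928.10 + (-68.51) = -26.20 mGal

-26.2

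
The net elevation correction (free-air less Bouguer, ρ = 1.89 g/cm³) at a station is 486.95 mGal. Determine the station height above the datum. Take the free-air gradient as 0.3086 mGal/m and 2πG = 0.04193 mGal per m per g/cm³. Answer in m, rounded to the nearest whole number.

2123

Combined gradient = 0.3086 − 0.04193 × 1.89 = 0.2293523 mGal/m
h = 486.95 / 0.2293523 = 2123.15 m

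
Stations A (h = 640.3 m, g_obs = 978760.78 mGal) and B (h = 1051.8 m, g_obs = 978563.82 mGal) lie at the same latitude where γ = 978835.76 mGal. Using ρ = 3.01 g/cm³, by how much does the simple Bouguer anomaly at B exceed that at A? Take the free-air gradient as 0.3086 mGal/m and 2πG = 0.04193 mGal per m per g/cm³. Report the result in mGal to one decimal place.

Δg_SB(A) = 978760.78 − 978835.76 + 0.3086×640.3 − 0.04193×3.01×640.3 = 41.80 mGal
Δg_SB(B) = 978563.82 − 978835.76 + 0.3086×1051.8 − 0.04193×3.01×1051.8 = -80.10 mGal
Difference = -80.10 − (41.80) = -121.90 mGal

-121.9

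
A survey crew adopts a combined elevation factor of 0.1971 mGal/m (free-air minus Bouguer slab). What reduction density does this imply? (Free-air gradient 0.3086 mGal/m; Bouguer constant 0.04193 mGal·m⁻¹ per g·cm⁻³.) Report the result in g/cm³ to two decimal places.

2.66

0.1971 = 0.3086 − 0.04193 × ρ
ρ = (0.3086 − 0.1971) / 0.04193 = 2.66 g/cm³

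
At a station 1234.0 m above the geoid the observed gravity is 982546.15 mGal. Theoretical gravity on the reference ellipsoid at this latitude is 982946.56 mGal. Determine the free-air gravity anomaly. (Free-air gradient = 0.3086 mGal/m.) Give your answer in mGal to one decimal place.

-19.6

Free-air correction = 0.3086 × 1234.0 = 380.81 mGal
Free-air anomaly = 982546.15 − 982946.56 + (380.81) = -19.60 mGal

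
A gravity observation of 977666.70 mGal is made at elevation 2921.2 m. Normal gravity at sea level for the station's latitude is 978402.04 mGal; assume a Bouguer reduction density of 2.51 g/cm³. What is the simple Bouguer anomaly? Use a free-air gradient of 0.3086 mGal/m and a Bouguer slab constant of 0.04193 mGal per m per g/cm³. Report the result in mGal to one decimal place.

-141.3

Free-air correction = 0.3086 × 2921.2 = 901.48 mGal
Free-air anomaly = 977666.70 − 978402.04 + (901.48) = 166.14 mGal
Bouguer slab correction = 0.04193 × 2.51 × 2921.2 = 307.44 mGal
Simple Bouguer anomaly = 166.14 − (307.44) = -141.30 mGal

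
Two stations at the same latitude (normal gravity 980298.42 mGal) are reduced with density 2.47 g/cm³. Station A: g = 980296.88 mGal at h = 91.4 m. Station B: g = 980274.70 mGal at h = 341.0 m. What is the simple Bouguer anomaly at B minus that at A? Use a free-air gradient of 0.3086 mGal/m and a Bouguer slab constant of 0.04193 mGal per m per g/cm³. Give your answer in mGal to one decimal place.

29.0

Δg_SB(A) = 980296.88 − 980298.42 + 0.3086×91.4 − 0.04193×2.47×91.4 = 17.20 mGal
Δg_SB(B) = 980274.70 − 980298.42 + 0.3086×341.0 − 0.04193×2.47×341.0 = 46.20 mGal
Difference = 46.20 − (17.20) = 29.00 mGal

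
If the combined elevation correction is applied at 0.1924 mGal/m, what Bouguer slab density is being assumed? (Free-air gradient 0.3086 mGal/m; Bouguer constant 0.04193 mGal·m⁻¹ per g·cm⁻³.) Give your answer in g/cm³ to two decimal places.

2.77

0.1924 = 0.3086 − 0.04193 × ρ
ρ = (0.3086 − 0.1924) / 0.04193 = 2.77 g/cm³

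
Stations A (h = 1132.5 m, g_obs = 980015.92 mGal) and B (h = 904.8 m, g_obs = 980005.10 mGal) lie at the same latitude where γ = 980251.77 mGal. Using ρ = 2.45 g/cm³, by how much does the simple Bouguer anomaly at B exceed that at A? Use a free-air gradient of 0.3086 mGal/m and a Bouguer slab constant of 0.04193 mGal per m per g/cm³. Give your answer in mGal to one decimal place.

-57.7

Δg_SB(A) = 980015.92 − 980251.77 + 0.3086×1132.5 − 0.04193×2.45×1132.5 = -2.70 mGal
Δg_SB(B) = 980005.10 − 980251.77 + 0.3086×904.8 − 0.04193×2.45×904.8 = -60.40 mGal
Difference = -60.40 − (-2.70) = -57.70 mGal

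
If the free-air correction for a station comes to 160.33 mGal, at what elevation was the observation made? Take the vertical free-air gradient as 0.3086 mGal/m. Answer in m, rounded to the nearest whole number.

h = 160.33 / 0.3086 = 519.54 m

520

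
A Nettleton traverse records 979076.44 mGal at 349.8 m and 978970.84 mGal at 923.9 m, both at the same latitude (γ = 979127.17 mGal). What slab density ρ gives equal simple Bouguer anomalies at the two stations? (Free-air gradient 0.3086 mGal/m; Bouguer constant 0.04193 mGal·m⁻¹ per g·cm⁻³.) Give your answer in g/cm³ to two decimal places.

2.97

Δg_obs = 978970.84 − 979076.44 = -105.60 mGal over Δh = 923.9 − 349.8 = 574.1 m
Equal Bouguer anomalies ⇒ Δg_obs + (0.3086 − 0.04193ρ)·Δh = 0
0.3086 − 0.04193ρ = −Δg_obs/Δh = 0.18394
ρ = (0.3086 − 0.18394) / 0.04193 = 2.97 g/cm³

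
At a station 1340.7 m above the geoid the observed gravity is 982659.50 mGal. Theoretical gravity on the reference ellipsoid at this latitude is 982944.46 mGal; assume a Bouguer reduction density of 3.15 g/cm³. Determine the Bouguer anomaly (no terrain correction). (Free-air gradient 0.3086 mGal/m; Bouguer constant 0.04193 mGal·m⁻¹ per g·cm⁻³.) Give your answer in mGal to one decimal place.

-48.3

Free-air correction = 0.3086 × 1340.7 = 413.74 mGal
Free-air anomaly = 982659.50 − 982944.46 + (413.74) = 128.78 mGal
Bouguer slab correction = 0.04193 × 3.15 × 1340.7 = 177.08 mGal
Simple Bouguer anomaly = 128.78 − (177.08) = -48.30 mGal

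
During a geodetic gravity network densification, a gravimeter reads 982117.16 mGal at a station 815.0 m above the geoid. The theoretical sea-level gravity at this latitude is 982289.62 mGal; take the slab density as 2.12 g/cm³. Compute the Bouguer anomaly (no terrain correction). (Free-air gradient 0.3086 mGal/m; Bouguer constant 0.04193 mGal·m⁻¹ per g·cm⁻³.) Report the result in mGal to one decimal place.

Free-air correction = 0.3086 × 815.0 = 251.51 mGal
Free-air anomaly = 982117.16 − 982289.62 + (251.51) = 79.05 mGal
Bouguer slab correction = 0.04193 × 2.12 × 815.0 = 72.45 mGal
Simple Bouguer anomaly = 79.05 − (72.45) = 6.60 mGal

6.6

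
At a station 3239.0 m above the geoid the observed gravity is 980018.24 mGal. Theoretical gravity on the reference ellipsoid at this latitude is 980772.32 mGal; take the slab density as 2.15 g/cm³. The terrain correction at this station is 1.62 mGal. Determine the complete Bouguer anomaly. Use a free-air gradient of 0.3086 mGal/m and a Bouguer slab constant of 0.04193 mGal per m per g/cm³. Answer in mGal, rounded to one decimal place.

-44.9

Free-air correction = 0.3086 × 3239.0 = 999.56 mGal
Free-air anomaly = 980018.24 − 980772.32 + (999.56) = 245.48 mGal
Bouguer slab correction = 0.04193 × 2.15 × 3239.0 = 291.99 mGal
Simple Bouguer anomaly = 245.48 − (291.99) = -46.51 mGal
Complete Bouguer anomaly = -46.51 + 1.62 = -44.89 mGal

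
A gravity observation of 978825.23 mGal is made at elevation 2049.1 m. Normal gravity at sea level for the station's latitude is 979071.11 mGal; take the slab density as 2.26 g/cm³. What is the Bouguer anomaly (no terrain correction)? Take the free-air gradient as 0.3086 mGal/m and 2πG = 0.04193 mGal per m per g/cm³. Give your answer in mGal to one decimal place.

Free-air correction = 0.3086 × 2049.1 = 632.35 mGal
Free-air anomaly = 978825.23 − 979071.11 + (632.35) = 386.47 mGal
Bouguer slab correction = 0.04193 × 2.26 × 2049.1 = 194.18 mGal
Simple Bouguer anomaly = 386.47 − (194.18) = 192.29 mGal

192.3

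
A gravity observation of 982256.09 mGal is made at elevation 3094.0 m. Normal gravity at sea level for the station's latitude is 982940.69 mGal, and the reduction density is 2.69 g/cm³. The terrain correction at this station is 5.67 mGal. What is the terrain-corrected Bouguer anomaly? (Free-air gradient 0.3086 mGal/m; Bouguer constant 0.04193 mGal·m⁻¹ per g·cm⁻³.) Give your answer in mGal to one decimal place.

-73.1

Free-air correction = 0.3086 × 3094.0 = 954.81 mGal
Free-air anomaly = 982256.09 − 982940.69 + (954.81) = 270.21 mGal
Bouguer slab correction = 0.04193 × 2.69 × 3094.0 = 348.98 mGal
Simple Bouguer anomaly = 270.21 − (348.98) = -78.77 mGal
Complete Bouguer anomaly = -78.77 + 5.67 = -73.10 mGal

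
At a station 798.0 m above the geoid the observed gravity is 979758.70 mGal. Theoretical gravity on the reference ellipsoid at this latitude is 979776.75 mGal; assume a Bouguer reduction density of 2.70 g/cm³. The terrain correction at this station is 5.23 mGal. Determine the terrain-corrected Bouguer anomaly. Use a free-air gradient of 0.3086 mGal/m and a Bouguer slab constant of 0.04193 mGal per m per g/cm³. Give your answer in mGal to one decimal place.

143.1

Free-air correction = 0.3086 × 798.0 = 246.26 mGal
Free-air anomaly = 979758.70 − 979776.75 + (246.26) = 228.21 mGal
Bouguer slab correction = 0.04193 × 2.70 × 798.0 = 90.34 mGal
Simple Bouguer anomaly = 228.21 − (90.34) = 137.87 mGal
Complete Bouguer anomaly = 137.87 + 5.23 = 143.10 mGal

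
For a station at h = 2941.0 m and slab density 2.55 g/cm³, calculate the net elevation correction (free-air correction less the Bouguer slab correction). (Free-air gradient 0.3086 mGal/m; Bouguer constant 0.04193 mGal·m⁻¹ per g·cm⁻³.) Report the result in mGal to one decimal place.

Combined gradient = 0.3086 − 0.04193 × 2.55 = 0.2016785 mGal/m
Combined elevation correction = 0.2016785 × 2941.0 = 593.1 mGal

593.1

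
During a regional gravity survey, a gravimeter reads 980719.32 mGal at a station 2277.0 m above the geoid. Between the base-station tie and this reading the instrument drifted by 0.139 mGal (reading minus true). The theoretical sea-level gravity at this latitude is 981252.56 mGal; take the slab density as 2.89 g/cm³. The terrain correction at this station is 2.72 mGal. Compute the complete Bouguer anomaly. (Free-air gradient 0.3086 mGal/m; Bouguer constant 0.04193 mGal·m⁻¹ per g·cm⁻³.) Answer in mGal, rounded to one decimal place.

-103.9

Drift-corrected reading = 980719.32 − (0.139) = 980719.181 mGal
Free-air correction = 0.3086 × 2277.0 = 702.68 mGal
Free-air anomaly = 980719.181 − 981252.56 + (702.68) = 169.301 mGal
Bouguer slab correction = 0.04193 × 2.89 × 2277.0 = 275.92 mGal
Simple Bouguer anomaly = 169.301 − (275.92) = -106.619 mGal
Complete Bouguer anomaly = -106.619 + 2.72 = -103.899 mGal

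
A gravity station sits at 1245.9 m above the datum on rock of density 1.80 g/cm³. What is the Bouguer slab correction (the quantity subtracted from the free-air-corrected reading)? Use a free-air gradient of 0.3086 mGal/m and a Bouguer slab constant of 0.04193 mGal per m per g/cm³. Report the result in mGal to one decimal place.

Bouguer slab correction = 0.04193 × 1.80 × 1245.9 = 94.0 mGal

94.0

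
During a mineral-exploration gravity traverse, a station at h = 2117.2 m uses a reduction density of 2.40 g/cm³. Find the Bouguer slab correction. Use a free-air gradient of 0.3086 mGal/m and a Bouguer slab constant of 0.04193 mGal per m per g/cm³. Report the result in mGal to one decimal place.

Bouguer slab correction = 0.04193 × 2.40 × 2117.2 = 213.1 mGal

213.1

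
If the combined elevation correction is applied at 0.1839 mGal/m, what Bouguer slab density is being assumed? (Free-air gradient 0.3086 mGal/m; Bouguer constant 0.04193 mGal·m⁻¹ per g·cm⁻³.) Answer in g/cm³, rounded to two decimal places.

0.1839 = 0.3086 − 0.04193 × ρ
ρ = (0.3086 − 0.1839) / 0.04193 = 2.97 g/cm³

2.97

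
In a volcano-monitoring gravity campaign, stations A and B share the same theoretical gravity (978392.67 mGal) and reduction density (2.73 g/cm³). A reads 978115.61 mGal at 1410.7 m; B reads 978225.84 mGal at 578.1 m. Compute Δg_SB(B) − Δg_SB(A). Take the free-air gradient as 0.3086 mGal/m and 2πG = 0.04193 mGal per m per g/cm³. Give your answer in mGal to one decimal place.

Δg_SB(A) = 978115.61 − 978392.67 + 0.3086×1410.7 − 0.04193×2.73×1410.7 = -3.20 mGal
Δg_SB(B) = 978225.84 − 978392.67 + 0.3086×578.1 − 0.04193×2.73×578.1 = -54.60 mGal
Difference = -54.60 − (-3.20) = -51.40 mGal

-51.4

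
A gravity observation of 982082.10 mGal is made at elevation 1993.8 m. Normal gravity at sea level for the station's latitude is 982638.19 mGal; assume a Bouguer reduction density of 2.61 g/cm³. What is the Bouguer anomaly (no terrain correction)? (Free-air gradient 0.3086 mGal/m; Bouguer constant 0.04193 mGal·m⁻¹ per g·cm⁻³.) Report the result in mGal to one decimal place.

Free-air correction = 0.3086 × 1993.8 = 615.29 mGal
Free-air anomaly = 982082.10 − 982638.19 + (615.29) = 59.20 mGal
Bouguer slab correction = 0.04193 × 2.61 × 1993.8 = 218.20 mGal
Simple Bouguer anomaly = 59.20 − (218.20) = -159.00 mGal

-159.0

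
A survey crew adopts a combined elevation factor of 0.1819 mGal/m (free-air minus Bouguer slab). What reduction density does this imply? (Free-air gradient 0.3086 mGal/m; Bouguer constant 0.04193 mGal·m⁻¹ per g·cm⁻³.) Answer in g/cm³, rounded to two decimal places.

0.1819 = 0.3086 − 0.04193 × ρ
ρ = (0.3086 − 0.1819) / 0.04193 = 3.02 g/cm³

3.02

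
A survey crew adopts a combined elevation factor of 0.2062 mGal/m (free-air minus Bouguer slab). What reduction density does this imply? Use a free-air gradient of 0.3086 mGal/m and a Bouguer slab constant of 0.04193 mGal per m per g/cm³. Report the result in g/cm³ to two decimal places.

0.2062 = 0.3086 − 0.04193 × ρ
ρ = (0.3086 − 0.2062) / 0.04193 = 2.44 g/cm³

2.44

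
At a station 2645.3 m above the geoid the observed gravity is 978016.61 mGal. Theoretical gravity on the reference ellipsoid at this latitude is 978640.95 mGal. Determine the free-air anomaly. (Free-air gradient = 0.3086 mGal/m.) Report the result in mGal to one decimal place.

192.0

Free-air correction = 0.3086 × 2645.3 = 816.34 mGal
Free-air anomaly = 978016.61 − 978640.95 + (816.34) = 192.00 mGal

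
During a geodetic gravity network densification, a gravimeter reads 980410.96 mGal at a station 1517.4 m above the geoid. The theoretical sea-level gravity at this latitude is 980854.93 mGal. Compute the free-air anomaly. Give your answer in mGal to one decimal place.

Free-air correction = 0.3086 × 1517.4 = 468.27 mGal
Free-air anomaly = 980410.96 − 980854.93 + (468.27) = 24.30 mGal

24.3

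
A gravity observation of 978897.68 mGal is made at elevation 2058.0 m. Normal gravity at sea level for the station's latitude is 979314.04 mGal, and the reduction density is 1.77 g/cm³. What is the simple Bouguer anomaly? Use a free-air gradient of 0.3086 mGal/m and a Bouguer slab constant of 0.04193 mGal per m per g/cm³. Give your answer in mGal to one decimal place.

Free-air correction = 0.3086 × 2058.0 = 635.10 mGal
Free-air anomaly = 978897.68 − 979314.04 + (635.10) = 218.74 mGal
Bouguer slab correction = 0.04193 × 1.77 × 2058.0 = 152.74 mGal
Simple Bouguer anomaly = 218.74 − (152.74) = 66.00 mGal

66.0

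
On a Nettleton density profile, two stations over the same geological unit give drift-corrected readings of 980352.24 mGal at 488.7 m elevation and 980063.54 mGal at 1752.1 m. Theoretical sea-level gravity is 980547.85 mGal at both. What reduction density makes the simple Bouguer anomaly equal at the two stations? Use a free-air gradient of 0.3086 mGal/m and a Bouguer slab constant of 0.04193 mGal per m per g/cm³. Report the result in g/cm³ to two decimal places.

1.91

Δg_obs = 980063.54 − 980352.24 = -288.70 mGal over Δh = 1752.1 − 488.7 = 1263.4 m
Equal Bouguer anomalies ⇒ Δg_obs + (0.3086 − 0.04193ρ)·Δh = 0
0.3086 − 0.04193ρ = −Δg_obs/Δh = 0.22851
ρ = (0.3086 − 0.22851) / 0.04193 = 1.91 g/cm³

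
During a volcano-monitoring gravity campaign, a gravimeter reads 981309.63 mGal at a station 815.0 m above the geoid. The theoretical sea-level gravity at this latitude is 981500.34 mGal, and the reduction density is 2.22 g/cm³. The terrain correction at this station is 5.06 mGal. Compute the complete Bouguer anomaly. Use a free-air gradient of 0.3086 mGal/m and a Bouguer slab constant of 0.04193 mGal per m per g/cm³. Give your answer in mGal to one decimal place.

-10.0

Free-air correction = 0.3086 × 815.0 = 251.51 mGal
Free-air anomaly = 981309.63 − 981500.34 + (251.51) = 60.80 mGal
Bouguer slab correction = 0.04193 × 2.22 × 815.0 = 75.86 mGal
Simple Bouguer anomaly = 60.80 − (75.86) = -15.06 mGal
Complete Bouguer anomaly = -15.06 + 5.06 = -10.00 mGal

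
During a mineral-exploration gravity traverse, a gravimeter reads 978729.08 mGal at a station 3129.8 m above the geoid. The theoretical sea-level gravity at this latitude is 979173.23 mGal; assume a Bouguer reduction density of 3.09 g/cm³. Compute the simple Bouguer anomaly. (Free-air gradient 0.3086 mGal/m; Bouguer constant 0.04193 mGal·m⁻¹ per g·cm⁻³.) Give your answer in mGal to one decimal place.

Free-air correction = 0.3086 × 3129.8 = 965.86 mGal
Free-air anomaly = 978729.08 − 979173.23 + (965.86) = 521.71 mGal
Bouguer slab correction = 0.04193 × 3.09 × 3129.8 = 405.51 mGal
Simple Bouguer anomaly = 521.71 − (405.51) = 116.20 mGal

116.2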